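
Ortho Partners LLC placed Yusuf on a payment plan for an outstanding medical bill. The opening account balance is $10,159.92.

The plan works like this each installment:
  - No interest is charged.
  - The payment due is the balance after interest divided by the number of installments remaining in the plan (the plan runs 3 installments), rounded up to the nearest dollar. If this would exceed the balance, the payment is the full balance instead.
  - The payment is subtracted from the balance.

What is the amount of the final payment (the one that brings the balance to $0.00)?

$3,385.92

Installment 1: opening $10,159.92; payment $3,387.00; balance $6,772.92
Installment 2: opening $6,772.92; payment $3,387.00; balance $3,385.92
Installment 3: opening $3,385.92; payment $3,385.92; balance $0.00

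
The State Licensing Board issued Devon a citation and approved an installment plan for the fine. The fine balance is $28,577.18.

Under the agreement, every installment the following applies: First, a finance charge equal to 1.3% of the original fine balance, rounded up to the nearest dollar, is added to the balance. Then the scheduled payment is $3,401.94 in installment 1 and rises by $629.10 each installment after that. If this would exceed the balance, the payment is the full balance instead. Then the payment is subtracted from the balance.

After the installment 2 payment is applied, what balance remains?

Installment 1: $28,577.18 +$372.00 interest = $28,949.18; pay $3,401.94 → $25,547.24
Installment 2: $25,547.24 +$372.00 interest = $25,919.24; pay $4,031.04 → $21,888.20

$21,888.20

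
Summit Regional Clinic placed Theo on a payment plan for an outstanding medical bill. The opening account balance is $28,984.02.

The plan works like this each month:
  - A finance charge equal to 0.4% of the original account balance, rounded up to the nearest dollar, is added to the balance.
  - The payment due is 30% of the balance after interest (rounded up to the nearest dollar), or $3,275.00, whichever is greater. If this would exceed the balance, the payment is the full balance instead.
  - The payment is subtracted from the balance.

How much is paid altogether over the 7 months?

Month 1: opening $28,984.02; interest $116.00 → $29,100.02; payment $8,731.00; balance $20,369.02
Month 2: opening $20,369.02; interest $116.00 → $20,485.02; payment $6,146.00; balance $14,339.02
Month 3: opening $14,339.02; interest $116.00 → $14,455.02; payment $4,337.00; balance $10,118.02
Month 4: opening $10,118.02; interest $116.00 → $10,234.02; payment $3,275.00; balance $6,959.02
Month 5: opening $6,959.02; interest $116.00 → $7,075.02; payment $3,275.00; balance $3,800.02
Month 6: opening $3,800.02; interest $116.00 → $3,916.02; payment $3,275.00; balance $641.02
Month 7: opening $641.02; interest $116.00 → $757.02; payment $757.02; balance $0.00
Total paid: $29,796.02

$29,796.02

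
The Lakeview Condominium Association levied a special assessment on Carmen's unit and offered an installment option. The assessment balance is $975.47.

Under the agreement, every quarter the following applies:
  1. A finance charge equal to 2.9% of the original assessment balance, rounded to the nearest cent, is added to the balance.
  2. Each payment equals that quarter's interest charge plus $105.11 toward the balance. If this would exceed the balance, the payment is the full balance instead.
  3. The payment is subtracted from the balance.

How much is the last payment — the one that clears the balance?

Quarter 1: opening $975.47; interest $28.29 → $1,003.76; payment $133.40; balance $870.36
Quarter 2: opening $870.36; interest $28.29 → $898.65; payment $133.40; balance $765.25
Quarter 3: opening $765.25; interest $28.29 → $793.54; payment $133.40; balance $660.14
Quarter 4: opening $660.14; interest $28.29 → $688.43; payment $133.40; balance $555.03
Quarter 5: opening $555.03; interest $28.29 → $583.32; payment $133.40; balance $449.92
Quarter 6: opening $449.92; interest $28.29 → $478.21; payment $133.40; balance $344.81
Quarter 7: opening $344.81; interest $28.29 → $373.10; payment $133.40; balance $239.70
Quarter 8: opening $239.70; interest $28.29 → $267.99; payment $133.40; balance $134.59
Quarter 9: opening $134.59; interest $28.29 → $162.88; payment $133.40; balance $29.48
Quarter 10: opening $29.48; interest $28.29 → $57.77; payment $57.77; balance $0.00

$57.77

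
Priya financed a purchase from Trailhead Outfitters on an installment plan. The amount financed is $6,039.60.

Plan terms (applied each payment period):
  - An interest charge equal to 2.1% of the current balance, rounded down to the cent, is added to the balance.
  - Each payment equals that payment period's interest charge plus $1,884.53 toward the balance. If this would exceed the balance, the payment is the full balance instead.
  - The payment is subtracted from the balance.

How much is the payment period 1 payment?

# | Opening | Interest | Payment | End bal
1 | $6,039.60 | $126.83 | $2,011.36 | $4,155.07

$2,011.36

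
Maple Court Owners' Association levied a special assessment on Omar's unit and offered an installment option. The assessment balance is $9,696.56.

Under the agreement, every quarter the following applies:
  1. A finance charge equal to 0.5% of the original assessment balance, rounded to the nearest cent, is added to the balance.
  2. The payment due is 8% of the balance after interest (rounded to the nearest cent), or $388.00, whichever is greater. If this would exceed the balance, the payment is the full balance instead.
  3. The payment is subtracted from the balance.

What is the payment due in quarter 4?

Quarter 1: $9,696.56 +$48.48 interest = $9,745.04; pay $779.60 → $8,965.44
Quarter 2: $8,965.44 +$48.48 interest = $9,013.92; pay $721.11 → $8,292.81
Quarter 3: $8,292.81 +$48.48 interest = $8,341.29; pay $667.30 → $7,673.99
Quarter 4: $7,673.99 +$48.48 interest = $7,722.47; pay $617.80 → $7,104.67

$617.80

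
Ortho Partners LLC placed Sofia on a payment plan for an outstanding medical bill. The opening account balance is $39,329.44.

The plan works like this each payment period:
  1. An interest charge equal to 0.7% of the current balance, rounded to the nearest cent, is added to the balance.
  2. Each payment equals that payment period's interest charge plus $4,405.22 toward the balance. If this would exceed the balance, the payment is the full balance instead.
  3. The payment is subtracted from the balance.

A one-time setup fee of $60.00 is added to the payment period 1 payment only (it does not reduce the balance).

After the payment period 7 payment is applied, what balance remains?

Payment period 1: opening $39,329.44; interest $275.31 → $39,604.75; payment $4,680.53 (+ $60.00 fee); balance $34,924.22
Payment period 2: opening $34,924.22; interest $244.47 → $35,168.69; payment $4,649.69; balance $30,519.00
Payment period 3: opening $30,519.00; interest $213.63 → $30,732.63; payment $4,618.85; balance $26,113.78
Payment period 4: opening $26,113.78; interest $182.80 → $26,296.58; payment $4,588.02; balance $21,708.56
Payment period 5: opening $21,708.56; interest $151.96 → $21,860.52; payment $4,557.18; balance $17,303.34
Payment period 6: opening $17,303.34; interest $121.12 → $17,424.46; payment $4,526.34; balance $12,898.12
Payment period 7: opening $12,898.12; interest $90.29 → $12,988.41; payment $4,495.51; balance $8,492.90

$8,492.90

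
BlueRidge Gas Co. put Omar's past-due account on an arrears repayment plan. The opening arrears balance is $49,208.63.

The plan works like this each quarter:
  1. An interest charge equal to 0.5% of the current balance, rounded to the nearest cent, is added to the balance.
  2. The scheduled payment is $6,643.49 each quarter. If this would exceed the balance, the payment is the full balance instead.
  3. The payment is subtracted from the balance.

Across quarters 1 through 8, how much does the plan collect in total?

$50,272.32

# | Opening | Interest | Payment | End bal
1 | $49,208.63 | $246.04 | $6,643.49 | $42,811.18
2 | $42,811.18 | $214.06 | $6,643.49 | $36,381.75
3 | $36,381.75 | $181.91 | $6,643.49 | $29,920.17
4 | $29,920.17 | $149.60 | $6,643.49 | $23,426.28
5 | $23,426.28 | $117.13 | $6,643.49 | $16,899.92
6 | $16,899.92 | $84.50 | $6,643.49 | $10,340.93
7 | $10,340.93 | $51.70 | $6,643.49 | $3,749.14
8 | $3,749.14 | $18.75 | $3,767.89 | $0.00
Total paid: $50,272.32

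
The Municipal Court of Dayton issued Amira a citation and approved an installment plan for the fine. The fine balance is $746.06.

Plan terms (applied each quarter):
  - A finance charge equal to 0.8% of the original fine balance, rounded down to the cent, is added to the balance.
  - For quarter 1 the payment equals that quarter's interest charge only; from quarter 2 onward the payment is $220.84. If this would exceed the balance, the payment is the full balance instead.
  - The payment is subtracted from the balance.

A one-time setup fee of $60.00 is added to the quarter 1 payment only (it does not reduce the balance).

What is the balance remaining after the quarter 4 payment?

$101.42

Quarter 1: $746.06 +$5.96 interest = $752.02; pay $5.96 (+ $60.00 fee) → $746.06
Quarter 2: $746.06 +$5.96 interest = $752.02; pay $220.84 → $531.18
Quarter 3: $531.18 +$5.96 interest = $537.14; pay $220.84 → $316.30
Quarter 4: $316.30 +$5.96 interest = $322.26; pay $220.84 → $101.42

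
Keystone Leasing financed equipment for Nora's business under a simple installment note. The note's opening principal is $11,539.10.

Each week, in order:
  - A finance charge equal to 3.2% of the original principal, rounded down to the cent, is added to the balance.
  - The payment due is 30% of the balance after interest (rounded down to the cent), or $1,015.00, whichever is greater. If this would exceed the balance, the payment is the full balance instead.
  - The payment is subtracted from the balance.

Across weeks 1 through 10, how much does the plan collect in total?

$15,231.60

Week 1: opening $11,539.10; interest $369.25 → $11,908.35; payment $3,572.50; balance $8,335.85
Week 2: opening $8,335.85; interest $369.25 → $8,705.10; payment $2,611.53; balance $6,093.57
Week 3: opening $6,093.57; interest $369.25 → $6,462.82; payment $1,938.84; balance $4,523.98
Week 4: opening $4,523.98; interest $369.25 → $4,893.23; payment $1,467.96; balance $3,425.27
Week 5: opening $3,425.27; interest $369.25 → $3,794.52; payment $1,138.35; balance $2,656.17
Week 6: opening $2,656.17; interest $369.25 → $3,025.42; payment $1,015.00; balance $2,010.42
Week 7: opening $2,010.42; interest $369.25 → $2,379.67; payment $1,015.00; balance $1,364.67
Week 8: opening $1,364.67; interest $369.25 → $1,733.92; payment $1,015.00; balance $718.92
Week 9: opening $718.92; interest $369.25 → $1,088.17; payment $1,015.00; balance $73.17
Week 10: opening $73.17; interest $369.25 → $442.42; payment $442.42; balance $0.00
Total paid: $15,231.60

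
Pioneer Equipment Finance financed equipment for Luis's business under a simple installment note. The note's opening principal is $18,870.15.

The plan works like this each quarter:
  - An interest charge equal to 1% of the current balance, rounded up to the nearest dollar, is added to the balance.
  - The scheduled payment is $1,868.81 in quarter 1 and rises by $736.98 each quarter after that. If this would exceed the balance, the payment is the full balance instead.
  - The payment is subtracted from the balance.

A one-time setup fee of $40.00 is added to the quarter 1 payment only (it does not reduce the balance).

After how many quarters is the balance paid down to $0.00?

6

Quarter 1: opening $18,870.15; interest $189.00 → $19,059.15; payment $1,868.81 (+ $40.00 fee); balance $17,190.34
Quarter 2: opening $17,190.34; interest $172.00 → $17,362.34; payment $2,605.79; balance $14,756.55
Quarter 3: opening $14,756.55; interest $148.00 → $14,904.55; payment $3,342.77; balance $11,561.78
Quarter 4: opening $11,561.78; interest $116.00 → $11,677.78; payment $4,079.75; balance $7,598.03
Quarter 5: opening $7,598.03; interest $76.00 → $7,674.03; payment $4,816.73; balance $2,857.30
Quarter 6: opening $2,857.30; interest $29.00 → $2,886.30; payment $2,886.30; balance $0.00
Balance reaches $0.00 in quarter 6.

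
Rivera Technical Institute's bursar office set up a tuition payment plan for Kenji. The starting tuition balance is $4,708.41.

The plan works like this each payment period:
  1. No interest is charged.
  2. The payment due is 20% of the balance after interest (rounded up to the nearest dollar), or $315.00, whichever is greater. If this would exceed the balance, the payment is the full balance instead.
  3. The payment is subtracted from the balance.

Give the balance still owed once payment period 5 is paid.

$1,541.41

Payment period 1: $4,708.41 − $942.00 → $3,766.41
Payment period 2: $3,766.41 − $754.00 → $3,012.41
Payment period 3: $3,012.41 − $603.00 → $2,409.41
Payment period 4: $2,409.41 − $482.00 → $1,927.41
Payment period 5: $1,927.41 − $386.00 → $1,541.41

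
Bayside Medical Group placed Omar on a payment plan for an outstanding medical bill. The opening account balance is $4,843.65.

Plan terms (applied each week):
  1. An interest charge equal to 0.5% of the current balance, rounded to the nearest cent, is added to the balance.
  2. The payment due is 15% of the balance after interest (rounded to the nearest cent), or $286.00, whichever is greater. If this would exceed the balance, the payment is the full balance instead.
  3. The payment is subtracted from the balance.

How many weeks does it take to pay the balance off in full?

Week 1: $4,843.65 +$24.22 interest = $4,867.87; pay $730.18 → $4,137.69
Week 2: $4,137.69 +$20.69 interest = $4,158.38; pay $623.76 → $3,534.62
Week 3: $3,534.62 +$17.67 interest = $3,552.29; pay $532.84 → $3,019.45
Week 4: $3,019.45 +$15.10 interest = $3,034.55; pay $455.18 → $2,579.37
Week 5: $2,579.37 +$12.90 interest = $2,592.27; pay $388.84 → $2,203.43
Week 6: $2,203.43 +$11.02 interest = $2,214.45; pay $332.17 → $1,882.28
Week 7: $1,882.28 +$9.41 interest = $1,891.69; pay $286.00 → $1,605.69
Week 8: $1,605.69 +$8.03 interest = $1,613.72; pay $286.00 → $1,327.72
Week 9: $1,327.72 +$6.64 interest = $1,334.36; pay $286.00 → $1,048.36
Week 10: $1,048.36 +$5.24 interest = $1,053.60; pay $286.00 → $767.60
Week 11: $767.60 +$3.84 interest = $771.44; pay $286.00 → $485.44
Week 12: $485.44 +$2.43 interest = $487.87; pay $286.00 → $201.87
Week 13: $201.87 +$1.01 interest = $202.88; pay $202.88 → $0.00
Balance reaches $0.00 in week 13.

13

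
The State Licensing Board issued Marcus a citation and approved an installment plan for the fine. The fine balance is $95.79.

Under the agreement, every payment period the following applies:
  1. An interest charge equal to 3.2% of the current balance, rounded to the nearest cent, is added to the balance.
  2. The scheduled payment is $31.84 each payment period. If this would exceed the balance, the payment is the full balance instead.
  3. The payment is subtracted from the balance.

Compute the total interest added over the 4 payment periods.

$6.61

# | Opening | Interest | Payment | End bal
1 | $95.79 | $3.07 | $31.84 | $67.02
2 | $67.02 | $2.14 | $31.84 | $37.32
3 | $37.32 | $1.19 | $31.84 | $6.67
4 | $6.67 | $0.21 | $6.88 | $0.00
Total interest: $3.07 + $2.14 + $1.19 + $0.21 = $6.61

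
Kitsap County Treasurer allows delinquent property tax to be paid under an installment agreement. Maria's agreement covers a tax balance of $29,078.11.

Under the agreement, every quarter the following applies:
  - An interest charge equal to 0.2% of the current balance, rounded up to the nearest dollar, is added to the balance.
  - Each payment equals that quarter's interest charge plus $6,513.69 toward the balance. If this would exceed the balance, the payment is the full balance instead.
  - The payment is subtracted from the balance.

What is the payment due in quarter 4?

$6,533.69

Quarter 1: opening $29,078.11; interest $59.00 → $29,137.11; payment $6,572.69; balance $22,564.42
Quarter 2: opening $22,564.42; interest $46.00 → $22,610.42; payment $6,559.69; balance $16,050.73
Quarter 3: opening $16,050.73; interest $33.00 → $16,083.73; payment $6,546.69; balance $9,537.04
Quarter 4: opening $9,537.04; interest $20.00 → $9,557.04; payment $6,533.69; balance $3,023.35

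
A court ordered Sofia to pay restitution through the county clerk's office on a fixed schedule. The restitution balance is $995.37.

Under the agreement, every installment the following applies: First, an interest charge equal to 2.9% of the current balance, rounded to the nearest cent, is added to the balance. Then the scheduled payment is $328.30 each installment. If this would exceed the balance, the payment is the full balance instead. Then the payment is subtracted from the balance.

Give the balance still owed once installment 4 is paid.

Installment 1: opening $995.37; interest $28.87 → $1,024.24; payment $328.30; balance $695.94
Installment 2: opening $695.94; interest $20.18 → $716.12; payment $328.30; balance $387.82
Installment 3: opening $387.82; interest $11.25 → $399.07; payment $328.30; balance $70.77
Installment 4: opening $70.77; interest $2.05 → $72.82; payment $72.82; balance $0.00

$0.00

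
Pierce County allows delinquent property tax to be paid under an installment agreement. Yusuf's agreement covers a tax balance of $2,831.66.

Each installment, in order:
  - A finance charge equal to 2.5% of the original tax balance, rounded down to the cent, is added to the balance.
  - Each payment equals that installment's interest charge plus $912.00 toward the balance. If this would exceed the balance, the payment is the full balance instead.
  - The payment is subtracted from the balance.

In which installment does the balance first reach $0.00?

4

Installment 1: opening $2,831.66; interest $70.79 → $2,902.45; payment $982.79; balance $1,919.66
Installment 2: opening $1,919.66; interest $70.79 → $1,990.45; payment $982.79; balance $1,007.66
Installment 3: opening $1,007.66; interest $70.79 → $1,078.45; payment $982.79; balance $95.66
Installment 4: opening $95.66; interest $70.79 → $166.45; payment $166.45; balance $0.00
Balance reaches $0.00 in installment 4.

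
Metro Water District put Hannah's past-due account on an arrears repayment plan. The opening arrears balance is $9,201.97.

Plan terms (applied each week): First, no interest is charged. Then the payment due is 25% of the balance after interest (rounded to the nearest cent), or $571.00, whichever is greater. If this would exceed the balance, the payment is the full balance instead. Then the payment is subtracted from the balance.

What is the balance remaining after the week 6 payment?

Week 1: $9,201.97 − $2,300.49 → $6,901.48
Week 2: $6,901.48 − $1,725.37 → $5,176.11
Week 3: $5,176.11 − $1,294.03 → $3,882.08
Week 4: $3,882.08 − $970.52 → $2,911.56
Week 5: $2,911.56 − $727.89 → $2,183.67
Week 6: $2,183.67 − $571.00 → $1,612.67

$1,612.67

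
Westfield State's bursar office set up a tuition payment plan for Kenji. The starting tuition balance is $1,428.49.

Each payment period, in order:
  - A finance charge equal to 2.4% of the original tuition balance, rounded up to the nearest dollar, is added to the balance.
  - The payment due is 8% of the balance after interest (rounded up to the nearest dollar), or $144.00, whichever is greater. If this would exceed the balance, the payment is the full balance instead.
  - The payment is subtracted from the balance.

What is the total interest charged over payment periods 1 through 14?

Payment period 1: opening $1,428.49; interest $35.00 → $1,463.49; payment $144.00; balance $1,319.49
Payment period 2: opening $1,319.49; interest $35.00 → $1,354.49; payment $144.00; balance $1,210.49
Payment period 3: opening $1,210.49; interest $35.00 → $1,245.49; payment $144.00; balance $1,101.49
Payment period 4: opening $1,101.49; interest $35.00 → $1,136.49; payment $144.00; balance $992.49
Payment period 5: opening $992.49; interest $35.00 → $1,027.49; payment $144.00; balance $883.49
Payment period 6: opening $883.49; interest $35.00 → $918.49; payment $144.00; balance $774.49
Payment period 7: opening $774.49; interest $35.00 → $809.49; payment $144.00; balance $665.49
Payment period 8: opening $665.49; interest $35.00 → $700.49; payment $144.00; balance $556.49
Payment period 9: opening $556.49; interest $35.00 → $591.49; payment $144.00; balance $447.49
Payment period 10: opening $447.49; interest $35.00 → $482.49; payment $144.00; balance $338.49
Payment period 11: opening $338.49; interest $35.00 → $373.49; payment $144.00; balance $229.49
Payment period 12: opening $229.49; interest $35.00 → $264.49; payment $144.00; balance $120.49
Payment period 13: opening $120.49; interest $35.00 → $155.49; payment $144.00; balance $11.49
Payment period 14: opening $11.49; interest $35.00 → $46.49; payment $46.49; balance $0.00
Total interest: $35.00 + $35.00 + $35.00 + $35.00 + $35.00 + $35.00 + $35.00 + $35.00 + $35.00 + $35.00 + $35.00 + $35.00 + $35.00 + $35.00 = $490.00

$490.00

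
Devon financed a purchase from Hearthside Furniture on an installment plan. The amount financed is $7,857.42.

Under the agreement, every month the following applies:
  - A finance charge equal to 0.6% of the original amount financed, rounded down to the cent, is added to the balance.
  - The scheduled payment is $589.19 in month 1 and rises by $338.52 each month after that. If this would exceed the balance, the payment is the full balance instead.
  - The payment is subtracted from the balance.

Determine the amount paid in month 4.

Month 1: opening $7,857.42; interest $47.14 → $7,904.56; payment $589.19; balance $7,315.37
Month 2: opening $7,315.37; interest $47.14 → $7,362.51; payment $927.71; balance $6,434.80
Month 3: opening $6,434.80; interest $47.14 → $6,481.94; payment $1,266.23; balance $5,215.71
Month 4: opening $5,215.71; interest $47.14 → $5,262.85; payment $1,604.75; balance $3,658.10

$1,604.75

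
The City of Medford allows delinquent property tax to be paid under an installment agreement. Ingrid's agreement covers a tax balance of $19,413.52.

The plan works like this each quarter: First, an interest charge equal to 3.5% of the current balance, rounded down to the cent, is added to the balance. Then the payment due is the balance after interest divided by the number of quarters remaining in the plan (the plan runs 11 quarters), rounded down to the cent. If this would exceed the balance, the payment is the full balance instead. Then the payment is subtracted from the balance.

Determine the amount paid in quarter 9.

Quarter 1: $19,413.52 +$679.47 interest = $20,092.99; pay $1,826.63 → $18,266.36
Quarter 2: $18,266.36 +$639.32 interest = $18,905.68; pay $1,890.56 → $17,015.12
Quarter 3: $17,015.12 +$595.52 interest = $17,610.64; pay $1,956.73 → $15,653.91
Quarter 4: $15,653.91 +$547.88 interest = $16,201.79; pay $2,025.22 → $14,176.57
Quarter 5: $14,176.57 +$496.17 interest = $14,672.74; pay $2,096.10 → $12,576.64
Quarter 6: $12,576.64 +$440.18 interest = $13,016.82; pay $2,169.47 → $10,847.35
Quarter 7: $10,847.35 +$379.65 interest = $11,227.00; pay $2,245.40 → $8,981.60
Quarter 8: $8,981.60 +$314.35 interest = $9,295.95; pay $2,323.98 → $6,971.97
Quarter 9: $6,971.97 +$244.01 interest = $7,215.98; pay $2,405.32 → $4,810.66

$2,405.32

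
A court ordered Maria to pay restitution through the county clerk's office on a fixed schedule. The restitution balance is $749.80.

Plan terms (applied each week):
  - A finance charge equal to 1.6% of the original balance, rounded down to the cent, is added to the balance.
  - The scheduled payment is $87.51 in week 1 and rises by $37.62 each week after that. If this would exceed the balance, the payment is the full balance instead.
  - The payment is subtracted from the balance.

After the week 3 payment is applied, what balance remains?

Week 1: opening $749.80; interest $11.99 → $761.79; payment $87.51; balance $674.28
Week 2: opening $674.28; interest $11.99 → $686.27; payment $125.13; balance $561.14
Week 3: opening $561.14; interest $11.99 → $573.13; payment $162.75; balance $410.38

$410.38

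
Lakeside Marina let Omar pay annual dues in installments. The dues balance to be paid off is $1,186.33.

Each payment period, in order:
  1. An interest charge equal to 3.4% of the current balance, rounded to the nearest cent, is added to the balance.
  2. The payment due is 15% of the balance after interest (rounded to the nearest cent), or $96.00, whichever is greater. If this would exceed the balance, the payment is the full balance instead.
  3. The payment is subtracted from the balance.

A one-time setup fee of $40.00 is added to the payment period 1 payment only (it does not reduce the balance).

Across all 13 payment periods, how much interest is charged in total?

# | Opening | Interest | Payment | Fee | End bal
1 | $1,186.33 | $40.34 | $184.00 | $40.00 | $1,042.67
2 | $1,042.67 | $35.45 | $161.72 | — | $916.40
3 | $916.40 | $31.16 | $142.13 | — | $805.43
4 | $805.43 | $27.38 | $124.92 | — | $707.89
5 | $707.89 | $24.07 | $109.79 | — | $622.17
6 | $622.17 | $21.15 | $96.50 | — | $546.82
7 | $546.82 | $18.59 | $96.00 | — | $469.41
8 | $469.41 | $15.96 | $96.00 | — | $389.37
9 | $389.37 | $13.24 | $96.00 | — | $306.61
10 | $306.61 | $10.42 | $96.00 | — | $221.03
11 | $221.03 | $7.52 | $96.00 | — | $132.55
12 | $132.55 | $4.51 | $96.00 | — | $41.06
13 | $41.06 | $1.40 | $42.46 | — | $0.00
Total interest: $40.34 + $35.45 + $31.16 + $27.38 + $24.07 + $21.15 + $18.59 + $15.96 + $13.24 + $10.42 + $7.52 + $4.51 + $1.40 = $251.19

$251.19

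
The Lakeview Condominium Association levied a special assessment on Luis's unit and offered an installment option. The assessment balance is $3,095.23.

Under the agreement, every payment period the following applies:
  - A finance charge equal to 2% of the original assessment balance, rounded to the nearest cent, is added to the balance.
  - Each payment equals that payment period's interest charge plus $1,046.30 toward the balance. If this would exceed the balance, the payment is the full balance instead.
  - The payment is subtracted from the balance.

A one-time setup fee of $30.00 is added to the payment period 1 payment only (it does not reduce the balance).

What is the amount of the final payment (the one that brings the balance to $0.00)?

Payment period 1: $3,095.23 +$61.90 interest = $3,157.13; pay $1,108.20 (+ $30.00 fee) → $2,048.93
Payment period 2: $2,048.93 +$61.90 interest = $2,110.83; pay $1,108.20 → $1,002.63
Payment period 3: $1,002.63 +$61.90 interest = $1,064.53; pay $1,064.53 → $0.00

$1,064.53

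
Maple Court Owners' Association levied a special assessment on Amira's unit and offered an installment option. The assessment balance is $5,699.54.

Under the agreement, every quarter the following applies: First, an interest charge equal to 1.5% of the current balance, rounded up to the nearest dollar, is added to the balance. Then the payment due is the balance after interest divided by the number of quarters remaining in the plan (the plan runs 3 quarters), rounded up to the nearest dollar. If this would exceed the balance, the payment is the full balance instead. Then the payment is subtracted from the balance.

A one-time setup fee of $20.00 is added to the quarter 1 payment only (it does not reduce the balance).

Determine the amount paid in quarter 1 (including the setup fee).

# | Opening | Interest | Payment | Fee | End bal
1 | $5,699.54 | $86.00 | $1,929.00 | $20.00 | $3,856.54

$1,949.00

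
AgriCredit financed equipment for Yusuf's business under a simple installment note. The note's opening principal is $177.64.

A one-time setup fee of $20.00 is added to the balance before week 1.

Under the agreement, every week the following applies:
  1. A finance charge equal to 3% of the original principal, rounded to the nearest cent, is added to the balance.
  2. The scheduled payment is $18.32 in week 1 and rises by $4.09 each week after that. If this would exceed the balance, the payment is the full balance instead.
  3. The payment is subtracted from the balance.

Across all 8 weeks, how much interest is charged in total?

$42.64

Week 1: opening $197.64; interest $5.33 → $202.97; payment $18.32; balance $184.65
Week 2: opening $184.65; interest $5.33 → $189.98; payment $22.41; balance $167.57
Week 3: opening $167.57; interest $5.33 → $172.90; payment $26.50; balance $146.40
Week 4: opening $146.40; interest $5.33 → $151.73; payment $30.59; balance $121.14
Week 5: opening $121.14; interest $5.33 → $126.47; payment $34.68; balance $91.79
Week 6: opening $91.79; interest $5.33 → $97.12; payment $38.77; balance $58.35
Week 7: opening $58.35; interest $5.33 → $63.68; payment $42.86; balance $20.82
Week 8: opening $20.82; interest $5.33 → $26.15; payment $26.15; balance $0.00
Total interest: $5.33 + $5.33 + $5.33 + $5.33 + $5.33 + $5.33 + $5.33 + $5.33 = $42.64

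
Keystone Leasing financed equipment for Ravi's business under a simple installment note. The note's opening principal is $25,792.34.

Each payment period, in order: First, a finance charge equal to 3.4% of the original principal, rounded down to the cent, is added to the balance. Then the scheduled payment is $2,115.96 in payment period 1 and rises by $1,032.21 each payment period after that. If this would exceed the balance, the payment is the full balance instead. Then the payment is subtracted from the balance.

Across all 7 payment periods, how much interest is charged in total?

$6,138.51

Payment period 1: $25,792.34 +$876.93 interest = $26,669.27; pay $2,115.96 → $24,553.31
Payment period 2: $24,553.31 +$876.93 interest = $25,430.24; pay $3,148.17 → $22,282.07
Payment period 3: $22,282.07 +$876.93 interest = $23,159.00; pay $4,180.38 → $18,978.62
Payment period 4: $18,978.62 +$876.93 interest = $19,855.55; pay $5,212.59 → $14,642.96
Payment period 5: $14,642.96 +$876.93 interest = $15,519.89; pay $6,244.80 → $9,275.09
Payment period 6: $9,275.09 +$876.93 interest = $10,152.02; pay $7,277.01 → $2,875.01
Payment period 7: $2,875.01 +$876.93 interest = $3,751.94; pay $3,751.94 → $0.00
Total interest: $876.93 + $876.93 + $876.93 + $876.93 + $876.93 + $876.93 + $876.93 = $6,138.51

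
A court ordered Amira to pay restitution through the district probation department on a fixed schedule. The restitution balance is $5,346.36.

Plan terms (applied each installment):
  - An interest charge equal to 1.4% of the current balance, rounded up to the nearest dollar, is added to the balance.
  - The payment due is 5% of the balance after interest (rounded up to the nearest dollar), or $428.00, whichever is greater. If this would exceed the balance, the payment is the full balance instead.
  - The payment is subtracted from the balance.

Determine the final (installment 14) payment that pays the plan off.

Installment 1: $5,346.36 +$75.00 interest = $5,421.36; pay $428.00 → $4,993.36
Installment 2: $4,993.36 +$70.00 interest = $5,063.36; pay $428.00 → $4,635.36
Installment 3: $4,635.36 +$65.00 interest = $4,700.36; pay $428.00 → $4,272.36
Installment 4: $4,272.36 +$60.00 interest = $4,332.36; pay $428.00 → $3,904.36
Installment 5: $3,904.36 +$55.00 interest = $3,959.36; pay $428.00 → $3,531.36
Installment 6: $3,531.36 +$50.00 interest = $3,581.36; pay $428.00 → $3,153.36
Installment 7: $3,153.36 +$45.00 interest = $3,198.36; pay $428.00 → $2,770.36
Installment 8: $2,770.36 +$39.00 interest = $2,809.36; pay $428.00 → $2,381.36
Installment 9: $2,381.36 +$34.00 interest = $2,415.36; pay $428.00 → $1,987.36
Installment 10: $1,987.36 +$28.00 interest = $2,015.36; pay $428.00 → $1,587.36
Installment 11: $1,587.36 +$23.00 interest = $1,610.36; pay $428.00 → $1,182.36
Installment 12: $1,182.36 +$17.00 interest = $1,199.36; pay $428.00 → $771.36
Installment 13: $771.36 +$11.00 interest = $782.36; pay $428.00 → $354.36
Installment 14: $354.36 +$5.00 interest = $359.36; pay $359.36 → $0.00

$359.36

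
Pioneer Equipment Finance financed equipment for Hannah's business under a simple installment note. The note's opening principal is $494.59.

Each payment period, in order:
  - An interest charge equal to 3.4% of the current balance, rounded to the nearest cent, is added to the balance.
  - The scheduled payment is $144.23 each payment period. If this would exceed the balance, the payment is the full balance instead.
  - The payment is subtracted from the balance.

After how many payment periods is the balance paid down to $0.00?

Payment period 1: opening $494.59; interest $16.82 → $511.41; payment $144.23; balance $367.18
Payment period 2: opening $367.18; interest $12.48 → $379.66; payment $144.23; balance $235.43
Payment period 3: opening $235.43; interest $8.00 → $243.43; payment $144.23; balance $99.20
Payment period 4: opening $99.20; interest $3.37 → $102.57; payment $102.57; balance $0.00
Balance reaches $0.00 in payment period 4.

4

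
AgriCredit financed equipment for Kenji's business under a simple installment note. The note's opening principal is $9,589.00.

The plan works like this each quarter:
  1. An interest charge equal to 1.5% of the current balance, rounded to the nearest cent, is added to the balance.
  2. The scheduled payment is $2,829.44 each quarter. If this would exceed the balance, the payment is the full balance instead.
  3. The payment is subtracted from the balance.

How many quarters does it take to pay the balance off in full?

Quarter 1: $9,589.00 +$143.84 interest = $9,732.84; pay $2,829.44 → $6,903.40
Quarter 2: $6,903.40 +$103.55 interest = $7,006.95; pay $2,829.44 → $4,177.51
Quarter 3: $4,177.51 +$62.66 interest = $4,240.17; pay $2,829.44 → $1,410.73
Quarter 4: $1,410.73 +$21.16 interest = $1,431.89; pay $1,431.89 → $0.00
Balance reaches $0.00 in quarter 4.

4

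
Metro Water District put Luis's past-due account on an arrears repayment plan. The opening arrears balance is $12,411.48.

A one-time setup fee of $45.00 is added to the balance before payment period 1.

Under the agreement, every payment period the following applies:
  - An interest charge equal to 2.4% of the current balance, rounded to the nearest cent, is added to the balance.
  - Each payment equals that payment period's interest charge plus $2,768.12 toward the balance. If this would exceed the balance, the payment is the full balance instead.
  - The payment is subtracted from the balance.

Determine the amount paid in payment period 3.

Payment period 1: opening $12,456.48; interest $298.96 → $12,755.44; payment $3,067.08; balance $9,688.36
Payment period 2: opening $9,688.36; interest $232.52 → $9,920.88; payment $3,000.64; balance $6,920.24
Payment period 3: opening $6,920.24; interest $166.09 → $7,086.33; payment $2,934.21; balance $4,152.12

$2,934.21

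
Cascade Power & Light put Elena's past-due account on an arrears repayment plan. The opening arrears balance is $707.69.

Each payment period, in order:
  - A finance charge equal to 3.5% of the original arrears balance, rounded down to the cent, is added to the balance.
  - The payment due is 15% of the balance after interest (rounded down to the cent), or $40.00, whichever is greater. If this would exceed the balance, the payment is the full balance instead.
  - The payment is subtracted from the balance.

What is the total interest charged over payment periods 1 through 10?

Payment period 1: $707.69 +$24.76 interest = $732.45; pay $109.86 → $622.59
Payment period 2: $622.59 +$24.76 interest = $647.35; pay $97.10 → $550.25
Payment period 3: $550.25 +$24.76 interest = $575.01; pay $86.25 → $488.76
Payment period 4: $488.76 +$24.76 interest = $513.52; pay $77.02 → $436.50
Payment period 5: $436.50 +$24.76 interest = $461.26; pay $69.18 → $392.08
Payment period 6: $392.08 +$24.76 interest = $416.84; pay $62.52 → $354.32
Payment period 7: $354.32 +$24.76 interest = $379.08; pay $56.86 → $322.22
Payment period 8: $322.22 +$24.76 interest = $346.98; pay $52.04 → $294.94
Payment period 9: $294.94 +$24.76 interest = $319.70; pay $47.95 → $271.75
Payment period 10: $271.75 +$24.76 interest = $296.51; pay $44.47 → $252.04
Total interest: $24.76 + $24.76 + $24.76 + $24.76 + $24.76 + $24.76 + $24.76 + $24.76 + $24.76 + $24.76 = $247.60

$247.60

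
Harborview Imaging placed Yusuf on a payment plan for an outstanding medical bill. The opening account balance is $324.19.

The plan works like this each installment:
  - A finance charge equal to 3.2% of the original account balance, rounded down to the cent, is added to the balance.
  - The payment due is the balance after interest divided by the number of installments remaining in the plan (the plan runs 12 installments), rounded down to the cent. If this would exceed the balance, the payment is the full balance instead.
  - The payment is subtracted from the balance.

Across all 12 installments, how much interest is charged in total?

$124.44

Installment 1: opening $324.19; interest $10.37 → $334.56; payment $27.88; balance $306.68
Installment 2: opening $306.68; interest $10.37 → $317.05; payment $28.82; balance $288.23
Installment 3: opening $288.23; interest $10.37 → $298.60; payment $29.86; balance $268.74
Installment 4: opening $268.74; interest $10.37 → $279.11; payment $31.01; balance $248.10
Installment 5: opening $248.10; interest $10.37 → $258.47; payment $32.30; balance $226.17
Installment 6: opening $226.17; interest $10.37 → $236.54; payment $33.79; balance $202.75
Installment 7: opening $202.75; interest $10.37 → $213.12; payment $35.52; balance $177.60
Installment 8: opening $177.60; interest $10.37 → $187.97; payment $37.59; balance $150.38
Installment 9: opening $150.38; interest $10.37 → $160.75; payment $40.18; balance $120.57
Installment 10: opening $120.57; interest $10.37 → $130.94; payment $43.64; balance $87.30
Installment 11: opening $87.30; interest $10.37 → $97.67; payment $48.83; balance $48.84
Installment 12: opening $48.84; interest $10.37 → $59.21; payment $59.21; balance $0.00
Total interest: $10.37 + $10.37 + $10.37 + $10.37 + $10.37 + $10.37 + $10.37 + $10.37 + $10.37 + $10.37 + $10.37 + $10.37 = $124.44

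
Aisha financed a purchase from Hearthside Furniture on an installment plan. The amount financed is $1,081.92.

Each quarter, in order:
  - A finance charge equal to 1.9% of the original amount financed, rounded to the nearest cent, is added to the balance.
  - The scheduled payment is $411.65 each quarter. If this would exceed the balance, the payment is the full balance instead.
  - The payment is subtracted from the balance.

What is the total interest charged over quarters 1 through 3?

$61.68

# | Opening | Interest | Payment | End bal
1 | $1,081.92 | $20.56 | $411.65 | $690.83
2 | $690.83 | $20.56 | $411.65 | $299.74
3 | $299.74 | $20.56 | $320.30 | $0.00
Total interest: $20.56 + $20.56 + $20.56 = $61.68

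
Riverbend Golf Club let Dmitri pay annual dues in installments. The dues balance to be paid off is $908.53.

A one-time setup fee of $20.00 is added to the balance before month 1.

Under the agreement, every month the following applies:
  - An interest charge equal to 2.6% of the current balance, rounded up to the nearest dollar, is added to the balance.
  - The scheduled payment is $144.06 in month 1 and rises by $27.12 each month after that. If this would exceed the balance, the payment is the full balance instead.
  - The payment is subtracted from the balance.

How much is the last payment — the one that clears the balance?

$23.03

Month 1: opening $928.53; interest $25.00 → $953.53; payment $144.06; balance $809.47
Month 2: opening $809.47; interest $22.00 → $831.47; payment $171.18; balance $660.29
Month 3: opening $660.29; interest $18.00 → $678.29; payment $198.30; balance $479.99
Month 4: opening $479.99; interest $13.00 → $492.99; payment $225.42; balance $267.57
Month 5: opening $267.57; interest $7.00 → $274.57; payment $252.54; balance $22.03
Month 6: opening $22.03; interest $1.00 → $23.03; payment $23.03; balance $0.00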